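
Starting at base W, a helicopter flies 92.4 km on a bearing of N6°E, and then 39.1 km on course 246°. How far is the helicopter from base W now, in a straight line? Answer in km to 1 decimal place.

80.3 km

Leg 1 (N6°E, 92.4 km): east 92.4 sin 6° = 9.66, north 92.4 cos 6° = 91.89
Leg 2 (246°, 39.1 km): east 39.1 sin 246° = -35.72, north 39.1 cos 246° = -15.90
Net: -26.06 east, 75.99 north. Distance = √((-26.06)² + (75.99)²) = 80.335 km.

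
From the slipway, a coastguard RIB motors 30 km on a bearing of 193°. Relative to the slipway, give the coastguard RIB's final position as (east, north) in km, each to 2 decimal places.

Leg 1 (193°, 30 km): east 30 sin 193° = -6.75, north 30 cos 193° = -29.23
Summing: -6.75 km east, -29.23 km north → (-6.75, -29.23).

(-6.75, -29.23)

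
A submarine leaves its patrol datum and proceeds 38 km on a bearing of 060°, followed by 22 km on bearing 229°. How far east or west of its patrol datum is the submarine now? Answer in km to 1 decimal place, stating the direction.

16.3 km east

Leg 1 (060°, 38 km): east 38 sin 60° = 32.91, north 38 cos 60° = 19.00
Leg 2 (229°, 22 km): east 22 sin 229° = -16.60, north 22 cos 229° = -14.43
Net east component: 16.31 km.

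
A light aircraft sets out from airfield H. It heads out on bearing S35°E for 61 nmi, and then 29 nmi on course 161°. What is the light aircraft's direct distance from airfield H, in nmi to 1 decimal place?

89.2 nmi

Leg 1 (S35°E, 61 nmi): east 61 sin 145° = 34.99, north 61 cos 145° = -49.97
Leg 2 (161°, 29 nmi): east 29 sin 161° = 9.44, north 29 cos 161° = -27.42
Net: 44.43 east, -77.39 north. Distance = √((44.43)² + (-77.39)²) = 89.235 nmi.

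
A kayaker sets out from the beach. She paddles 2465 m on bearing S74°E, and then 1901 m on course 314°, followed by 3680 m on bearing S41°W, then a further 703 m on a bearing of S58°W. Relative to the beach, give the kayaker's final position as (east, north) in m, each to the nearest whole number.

Leg 1 (S74°E, 2465 m): east 2465 sin 106° = 2369.51, north 2465 cos 106° = -679.45
Leg 2 (314°, 1901 m): east 1901 sin 314° = -1367.46, north 1901 cos 314° = 1320.55
Leg 3 (S41°W, 3680 m): east 3680 sin 221° = -2414.30, north 3680 cos 221° = -2777.33
Leg 4 (S58°W, 703 m): east 703 sin 238° = -596.18, north 703 cos 238° = -372.53
Summing: -2008.43 m east, -2508.77 m north → (-2008, -2509).

(-2008, -2509)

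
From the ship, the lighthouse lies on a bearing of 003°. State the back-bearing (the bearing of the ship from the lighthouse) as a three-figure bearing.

183°

Back-bearing = 003° + 180° = 183°.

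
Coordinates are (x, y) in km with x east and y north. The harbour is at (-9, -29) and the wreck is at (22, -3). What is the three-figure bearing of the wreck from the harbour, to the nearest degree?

Δeast = 22 − -9 = 31.00; Δnorth = -3 − -29 = 26.00.
Bearing = atan2(Δeast, Δnorth) mod 360° = 50.01° ≈ 050°.

050°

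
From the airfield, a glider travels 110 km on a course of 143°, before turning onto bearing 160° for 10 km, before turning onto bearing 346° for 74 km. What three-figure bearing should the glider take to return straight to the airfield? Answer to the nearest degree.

Leg 1 (143°, 110 km): east 110 sin 143° = 66.20, north 110 cos 143° = -87.85
Leg 2 (160°, 10 km): east 10 sin 160° = 3.42, north 10 cos 160° = -9.40
Leg 3 (346°, 74 km): east 74 sin 346° = -17.90, north 74 cos 346° = 71.80
Net displacement: 51.72 east, -25.44 north. Direction back to start is (-51.72, 25.44): bearing = atan2(-51.72, 25.44) mod 360° = 296.20° ≈ 296°.

296°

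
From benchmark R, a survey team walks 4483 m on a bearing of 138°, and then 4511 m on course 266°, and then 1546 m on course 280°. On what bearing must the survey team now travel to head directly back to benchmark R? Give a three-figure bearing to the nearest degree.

042°

Leg 1 (138°, 4483 m): east 4483 sin 138° = 2999.71, north 4483 cos 138° = -3331.52
Leg 2 (266°, 4511 m): east 4511 sin 266° = -4500.01, north 4511 cos 266° = -314.67
Leg 3 (280°, 1546 m): east 1546 sin 280° = -1522.51, north 1546 cos 280° = 268.46
Net displacement: -3022.81 east, -3377.73 north. Direction back to start is (3022.81, 3377.73): bearing = atan2(3022.81, 3377.73) mod 360° = 41.83° ≈ 042°.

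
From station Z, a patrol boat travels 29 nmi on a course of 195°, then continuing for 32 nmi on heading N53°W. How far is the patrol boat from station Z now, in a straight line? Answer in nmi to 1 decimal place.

34.2 nmi

Leg 1 (195°, 29 nmi): east 29 sin 195° = -7.51, north 29 cos 195° = -28.01
Leg 2 (N53°W, 32 nmi): east 32 sin 307° = -25.56, north 32 cos 307° = 19.26
Net: -33.06 east, -8.75 north. Distance = √((-33.06)² + (-8.75)²) = 34.201 nmi.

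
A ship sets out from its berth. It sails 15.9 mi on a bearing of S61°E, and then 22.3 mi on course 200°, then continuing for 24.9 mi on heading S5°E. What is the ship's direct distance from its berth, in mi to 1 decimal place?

Leg 1 (S61°E, 15.9 mi): east 15.9 sin 119° = 13.91, north 15.9 cos 119° = -7.71
Leg 2 (200°, 22.3 mi): east 22.3 sin 200° = -7.63, north 22.3 cos 200° = -20.96
Leg 3 (S5°E, 24.9 mi): east 24.9 sin 175° = 2.17, north 24.9 cos 175° = -24.81
Net: 8.45 east, -53.47 north. Distance = √((8.45)² + (-53.47)²) = 54.132 mi.

54.1 mi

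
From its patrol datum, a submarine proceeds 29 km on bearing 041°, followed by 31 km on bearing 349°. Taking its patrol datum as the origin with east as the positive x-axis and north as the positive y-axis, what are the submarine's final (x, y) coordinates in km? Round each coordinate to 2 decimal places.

(13.11, 52.32)

Leg 1 (041°, 29 km): east 29 sin 41° = 19.03, north 29 cos 41° = 21.89
Leg 2 (349°, 31 km): east 31 sin 349° = -5.92, north 31 cos 349° = 30.43
Summing: 13.11 km east, 52.32 km north → (13.11, 52.32).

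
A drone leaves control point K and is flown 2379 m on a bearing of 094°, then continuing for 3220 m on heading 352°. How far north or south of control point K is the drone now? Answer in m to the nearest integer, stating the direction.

Leg 1 (094°, 2379 m): east 2379 sin 94° = 2373.20, north 2379 cos 94° = -165.95
Leg 2 (352°, 3220 m): east 3220 sin 352° = -448.14, north 3220 cos 352° = 3188.66
Net north component: 3022.71 m.

3023 m north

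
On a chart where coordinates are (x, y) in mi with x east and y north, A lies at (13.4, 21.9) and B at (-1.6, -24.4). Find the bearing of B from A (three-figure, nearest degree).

198°

Δeast = -1.6 − 13.4 = -15.00; Δnorth = -24.4 − 21.9 = -46.30.
Bearing = atan2(Δeast, Δnorth) mod 360° = 197.95° ≈ 198°.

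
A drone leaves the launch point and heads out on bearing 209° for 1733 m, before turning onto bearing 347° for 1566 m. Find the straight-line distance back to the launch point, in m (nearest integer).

Leg 1 (209°, 1733 m): east 1733 sin 209° = -840.18, north 1733 cos 209° = -1515.72
Leg 2 (347°, 1566 m): east 1566 sin 347° = -352.27, north 1566 cos 347° = 1525.86
Net: -1192.45 east, 10.15 north. Distance = √((-1192.45)² + (10.15)²) = 1192.492 m.

1192 m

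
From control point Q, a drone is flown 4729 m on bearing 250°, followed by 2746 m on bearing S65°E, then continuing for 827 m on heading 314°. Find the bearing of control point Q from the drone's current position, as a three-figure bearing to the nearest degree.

Leg 1 (250°, 4729 m): east 4729 sin 250° = -4443.81, north 4729 cos 250° = -1617.41
Leg 2 (S65°E, 2746 m): east 2746 sin 115° = 2488.72, north 2746 cos 115° = -1160.51
Leg 3 (314°, 827 m): east 827 sin 314° = -594.89, north 827 cos 314° = 574.48
Net displacement: -2549.98 east, -2203.44 north. Direction back to start is (2549.98, 2203.44): bearing = atan2(2549.98, 2203.44) mod 360° = 49.17° ≈ 049°.

049°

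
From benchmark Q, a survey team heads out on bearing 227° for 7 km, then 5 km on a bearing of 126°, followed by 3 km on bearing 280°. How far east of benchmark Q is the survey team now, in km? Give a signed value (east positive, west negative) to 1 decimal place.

-4.0 km

Leg 1 (227°, 7 km): east 7 sin 227° = -5.12, north 7 cos 227° = -4.77
Leg 2 (126°, 5 km): east 5 sin 126° = 4.05, north 5 cos 126° = -2.94
Leg 3 (280°, 3 km): east 3 sin 280° = -2.95, north 3 cos 280° = 0.52
Net east component: -4.03 km.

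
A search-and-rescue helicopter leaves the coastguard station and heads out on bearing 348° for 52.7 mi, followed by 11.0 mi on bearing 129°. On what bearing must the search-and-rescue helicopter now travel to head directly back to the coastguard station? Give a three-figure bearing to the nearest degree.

Leg 1 (348°, 52.7 mi): east 52.7 sin 348° = -10.96, north 52.7 cos 348° = 51.55
Leg 2 (129°, 11.0 mi): east 11.0 sin 129° = 8.55, north 11.0 cos 129° = -6.92
Net displacement: -2.41 east, 44.63 north. Direction back to start is (2.41, -44.63): bearing = atan2(2.41, -44.63) mod 360° = 176.91° ≈ 177°.

177°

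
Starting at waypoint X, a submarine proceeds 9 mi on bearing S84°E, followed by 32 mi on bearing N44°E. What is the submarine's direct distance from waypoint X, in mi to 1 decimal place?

Leg 1 (S84°E, 9 mi): east 9 sin 96° = 8.95, north 9 cos 96° = -0.94
Leg 2 (N44°E, 32 mi): east 32 sin 44° = 22.23, north 32 cos 44° = 23.02
Net: 31.18 east, 22.08 north. Distance = √((31.18)² + (22.08)²) = 38.205 mi.

38.2 mi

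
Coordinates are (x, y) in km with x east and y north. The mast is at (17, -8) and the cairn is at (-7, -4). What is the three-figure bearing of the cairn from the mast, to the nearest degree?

Δeast = -7 − 17 = -24.00; Δnorth = -4 − -8 = 4.00.
Bearing = atan2(Δeast, Δnorth) mod 360° = 279.46° ≈ 279°.

279°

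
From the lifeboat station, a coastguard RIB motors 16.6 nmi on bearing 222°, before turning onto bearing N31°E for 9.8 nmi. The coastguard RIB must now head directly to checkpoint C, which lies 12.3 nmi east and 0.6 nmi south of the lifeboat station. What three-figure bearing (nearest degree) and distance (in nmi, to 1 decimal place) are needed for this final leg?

Leg 1 (222°, 16.6 nmi): east 16.6 sin 222° = -11.11, north 16.6 cos 222° = -12.34
Leg 2 (N31°E, 9.8 nmi): east 9.8 sin 31° = 5.05, north 9.8 cos 31° = 8.40
Current position: (-6.06, -3.94). Target: (12.3, -0.6). Remaining: Δeast = 18.36, Δnorth = 3.34.
Bearing = atan2(18.36, 3.34) mod 360° = 79.70°; distance = √((18.36)² + (3.34)²) = 18.661 nmi.

080°, 18.7 nmi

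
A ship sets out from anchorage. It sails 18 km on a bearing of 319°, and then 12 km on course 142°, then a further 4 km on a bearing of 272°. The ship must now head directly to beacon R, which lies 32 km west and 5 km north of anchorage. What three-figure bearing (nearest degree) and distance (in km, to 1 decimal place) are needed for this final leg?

272°, 23.6 km

Leg 1 (319°, 18 km): east 18 sin 319° = -11.81, north 18 cos 319° = 13.58
Leg 2 (142°, 12 km): east 12 sin 142° = 7.39, north 12 cos 142° = -9.46
Leg 3 (272°, 4 km): east 4 sin 272° = -4.00, north 4 cos 272° = 0.14
Current position: (-8.42, 4.27). Target: (-32, 5). Remaining: Δeast = -23.58, Δnorth = 0.73.
Bearing = atan2(-23.58, 0.73) mod 360° = 271.78°; distance = √((-23.58)² + (0.73)²) = 23.593 km.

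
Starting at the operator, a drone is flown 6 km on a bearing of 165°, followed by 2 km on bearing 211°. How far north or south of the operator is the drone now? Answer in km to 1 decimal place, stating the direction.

Leg 1 (165°, 6 km): east 6 sin 165° = 1.55, north 6 cos 165° = -5.80
Leg 2 (211°, 2 km): east 2 sin 211° = -1.03, north 2 cos 211° = -1.71
Net north component: -7.51 km.

7.5 km south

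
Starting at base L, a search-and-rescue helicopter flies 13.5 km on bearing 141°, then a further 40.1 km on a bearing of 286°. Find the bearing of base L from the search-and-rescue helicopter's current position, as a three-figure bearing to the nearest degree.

091°

Leg 1 (141°, 13.5 km): east 13.5 sin 141° = 8.50, north 13.5 cos 141° = -10.49
Leg 2 (286°, 40.1 km): east 40.1 sin 286° = -38.55, north 40.1 cos 286° = 11.05
Net displacement: -30.05 east, 0.56 north. Direction back to start is (30.05, -0.56): bearing = atan2(30.05, -0.56) mod 360° = 91.07° ≈ 091°.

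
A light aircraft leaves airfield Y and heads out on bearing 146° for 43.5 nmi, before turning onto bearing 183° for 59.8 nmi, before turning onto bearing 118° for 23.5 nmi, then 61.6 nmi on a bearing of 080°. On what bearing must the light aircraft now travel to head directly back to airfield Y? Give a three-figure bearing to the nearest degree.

313°

Leg 1 (146°, 43.5 nmi): east 43.5 sin 146° = 24.32, north 43.5 cos 146° = -36.06
Leg 2 (183°, 59.8 nmi): east 59.8 sin 183° = -3.13, north 59.8 cos 183° = -59.72
Leg 3 (118°, 23.5 nmi): east 23.5 sin 118° = 20.75, north 23.5 cos 118° = -11.03
Leg 4 (080°, 61.6 nmi): east 61.6 sin 80° = 60.66, north 61.6 cos 80° = 10.70
Net displacement: 102.61 east, -96.12 north. Direction back to start is (-102.61, 96.12): bearing = atan2(-102.61, 96.12) mod 360° = 313.13° ≈ 313°.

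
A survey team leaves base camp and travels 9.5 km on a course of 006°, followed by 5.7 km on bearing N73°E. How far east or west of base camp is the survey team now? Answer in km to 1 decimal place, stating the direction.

6.4 km east

Leg 1 (006°, 9.5 km): east 9.5 sin 6° = 0.99, north 9.5 cos 6° = 9.45
Leg 2 (N73°E, 5.7 km): east 5.7 sin 73° = 5.45, north 5.7 cos 73° = 1.67
Net east component: 6.44 km.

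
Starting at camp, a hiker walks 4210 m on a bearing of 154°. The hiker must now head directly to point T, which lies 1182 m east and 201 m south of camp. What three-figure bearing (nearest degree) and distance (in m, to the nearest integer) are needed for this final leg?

350°, 3644 m

Leg 1 (154°, 4210 m): east 4210 sin 154° = 1845.54, north 4210 cos 154° = -3783.92
Current position: (1845.54, -3783.92). Target: (1182, -201). Remaining: Δeast = -663.54, Δnorth = 3582.92.
Bearing = atan2(-663.54, 3582.92) mod 360° = 349.51°; distance = √((-663.54)² + (3582.92)²) = 3643.848 m.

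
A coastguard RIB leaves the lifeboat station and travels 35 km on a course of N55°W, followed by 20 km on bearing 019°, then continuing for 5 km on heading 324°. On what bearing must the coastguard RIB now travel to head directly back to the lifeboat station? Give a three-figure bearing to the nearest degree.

150°

Leg 1 (N55°W, 35 km): east 35 sin 305° = -28.67, north 35 cos 305° = 20.08
Leg 2 (019°, 20 km): east 20 sin 19° = 6.51, north 20 cos 19° = 18.91
Leg 3 (324°, 5 km): east 5 sin 324° = -2.94, north 5 cos 324° = 4.05
Net displacement: -25.10 east, 43.03 north. Direction back to start is (25.10, -43.03): bearing = atan2(25.10, -43.03) mod 360° = 149.75° ≈ 150°.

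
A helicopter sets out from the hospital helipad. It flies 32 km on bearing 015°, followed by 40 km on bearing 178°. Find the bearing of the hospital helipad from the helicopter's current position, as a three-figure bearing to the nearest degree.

Leg 1 (015°, 32 km): east 32 sin 15° = 8.28, north 32 cos 15° = 30.91
Leg 2 (178°, 40 km): east 40 sin 178° = 1.40, north 40 cos 178° = -39.98
Net displacement: 9.68 east, -9.07 north. Direction back to start is (-9.68, 9.07): bearing = atan2(-9.68, 9.07) mod 360° = 313.13° ≈ 313°.

313°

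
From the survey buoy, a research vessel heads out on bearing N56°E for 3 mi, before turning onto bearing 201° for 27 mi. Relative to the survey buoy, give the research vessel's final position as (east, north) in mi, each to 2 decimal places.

(-7.19, -23.53)

Leg 1 (N56°E, 3 mi): east 3 sin 56° = 2.49, north 3 cos 56° = 1.68
Leg 2 (201°, 27 mi): east 27 sin 201° = -9.68, north 27 cos 201° = -25.21
Summing: -7.19 mi east, -23.53 mi north → (-7.19, -23.53).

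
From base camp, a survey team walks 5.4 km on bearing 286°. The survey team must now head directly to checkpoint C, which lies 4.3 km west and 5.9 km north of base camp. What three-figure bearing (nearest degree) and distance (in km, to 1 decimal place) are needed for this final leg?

011°, 4.5 km

Leg 1 (286°, 5.4 km): east 5.4 sin 286° = -5.19, north 5.4 cos 286° = 1.49
Current position: (-5.19, 1.49). Target: (-4.3, 5.9). Remaining: Δeast = 0.89, Δnorth = 4.41.
Bearing = atan2(0.89, 4.41) mod 360° = 11.42°; distance = √((0.89)² + (4.41)²) = 4.501 km.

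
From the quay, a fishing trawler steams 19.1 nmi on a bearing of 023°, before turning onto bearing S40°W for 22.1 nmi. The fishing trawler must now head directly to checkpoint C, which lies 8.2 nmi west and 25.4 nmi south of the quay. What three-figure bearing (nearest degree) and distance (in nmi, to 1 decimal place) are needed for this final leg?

183°, 26.1 nmi

Leg 1 (023°, 19.1 nmi): east 19.1 sin 23° = 7.46, north 19.1 cos 23° = 17.58
Leg 2 (S40°W, 22.1 nmi): east 22.1 sin 220° = -14.21, north 22.1 cos 220° = -16.93
Current position: (-6.74, 0.65). Target: (-8.2, -25.4). Remaining: Δeast = -1.46, Δnorth = -26.05.
Bearing = atan2(-1.46, -26.05) mod 360° = 183.20°; distance = √((-1.46)² + (-26.05)²) = 26.093 nmi.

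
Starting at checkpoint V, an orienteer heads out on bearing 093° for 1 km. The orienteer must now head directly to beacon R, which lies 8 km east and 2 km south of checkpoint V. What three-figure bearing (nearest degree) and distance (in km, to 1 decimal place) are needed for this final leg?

106°, 7.3 km

Leg 1 (093°, 1 km): east 1 sin 93° = 1.00, north 1 cos 93° = -0.05
Current position: (1.00, -0.05). Target: (8, -2). Remaining: Δeast = 7.00, Δnorth = -1.95.
Bearing = atan2(7.00, -1.95) mod 360° = 105.55°; distance = √((7.00)² + (-1.95)²) = 7.267 km.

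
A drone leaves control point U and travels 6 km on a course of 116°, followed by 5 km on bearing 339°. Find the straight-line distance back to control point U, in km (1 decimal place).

4.1 km

Leg 1 (116°, 6 km): east 6 sin 116° = 5.39, north 6 cos 116° = -2.63
Leg 2 (339°, 5 km): east 5 sin 339° = -1.79, north 5 cos 339° = 4.67
Net: 3.60 east, 2.04 north. Distance = √((3.60)² + (2.04)²) = 4.137 km.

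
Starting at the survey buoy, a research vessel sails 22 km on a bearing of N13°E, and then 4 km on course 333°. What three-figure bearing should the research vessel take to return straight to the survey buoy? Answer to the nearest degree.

Leg 1 (N13°E, 22 km): east 22 sin 13° = 4.95, north 22 cos 13° = 21.44
Leg 2 (333°, 4 km): east 4 sin 333° = -1.82, north 4 cos 333° = 3.56
Net displacement: 3.13 east, 25.00 north. Direction back to start is (-3.13, -25.00): bearing = atan2(-3.13, -25.00) mod 360° = 187.14° ≈ 187°.

187°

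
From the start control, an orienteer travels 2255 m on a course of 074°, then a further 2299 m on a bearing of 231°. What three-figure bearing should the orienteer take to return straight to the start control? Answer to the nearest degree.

Leg 1 (074°, 2255 m): east 2255 sin 74° = 2167.65, north 2255 cos 74° = 621.56
Leg 2 (231°, 2299 m): east 2299 sin 231° = -1786.66, north 2299 cos 231° = -1446.81
Net displacement: 380.99 east, -825.25 north. Direction back to start is (-380.99, 825.25): bearing = atan2(-380.99, 825.25) mod 360° = 335.22° ≈ 335°.

335°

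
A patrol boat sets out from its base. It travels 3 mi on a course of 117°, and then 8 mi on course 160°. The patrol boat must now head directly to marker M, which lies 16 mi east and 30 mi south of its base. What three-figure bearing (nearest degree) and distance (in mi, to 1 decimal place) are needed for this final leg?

Leg 1 (117°, 3 mi): east 3 sin 117° = 2.67, north 3 cos 117° = -1.36
Leg 2 (160°, 8 mi): east 8 sin 160° = 2.74, north 8 cos 160° = -7.52
Current position: (5.41, -8.88). Target: (16, -30). Remaining: Δeast = 10.59, Δnorth = -21.12.
Bearing = atan2(10.59, -21.12) mod 360° = 153.37°; distance = √((10.59)² + (-21.12)²) = 23.627 mi.

153°, 23.6 mi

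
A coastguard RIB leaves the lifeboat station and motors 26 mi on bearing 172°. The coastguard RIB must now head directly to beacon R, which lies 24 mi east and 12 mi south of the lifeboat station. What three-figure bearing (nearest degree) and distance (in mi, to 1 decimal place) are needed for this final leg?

Leg 1 (172°, 26 mi): east 26 sin 172° = 3.62, north 26 cos 172° = -25.75
Current position: (3.62, -25.75). Target: (24, -12). Remaining: Δeast = 20.38, Δnorth = 13.75.
Bearing = atan2(20.38, 13.75) mod 360° = 56.00°; distance = √((20.38)² + (13.75)²) = 24.584 mi.

056°, 24.6 mi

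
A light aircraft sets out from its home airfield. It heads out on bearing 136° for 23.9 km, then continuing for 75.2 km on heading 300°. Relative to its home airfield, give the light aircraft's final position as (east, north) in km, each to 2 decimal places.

Leg 1 (136°, 23.9 km): east 23.9 sin 136° = 16.60, north 23.9 cos 136° = -17.19
Leg 2 (300°, 75.2 km): east 75.2 sin 300° = -65.13, north 75.2 cos 300° = 37.60
Summing: -48.52 km east, 20.41 km north → (-48.52, 20.41).

(-48.52, 20.41)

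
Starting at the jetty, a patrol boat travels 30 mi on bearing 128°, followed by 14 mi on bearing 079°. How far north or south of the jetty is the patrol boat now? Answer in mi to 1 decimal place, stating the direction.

15.8 mi south

Leg 1 (128°, 30 mi): east 30 sin 128° = 23.64, north 30 cos 128° = -18.47
Leg 2 (079°, 14 mi): east 14 sin 79° = 13.74, north 14 cos 79° = 2.67
Net north component: -15.80 mi.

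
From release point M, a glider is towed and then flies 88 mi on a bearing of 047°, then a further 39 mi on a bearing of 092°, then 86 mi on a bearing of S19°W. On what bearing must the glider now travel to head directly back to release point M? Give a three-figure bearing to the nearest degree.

Leg 1 (047°, 88 mi): east 88 sin 47° = 64.36, north 88 cos 47° = 60.02
Leg 2 (092°, 39 mi): east 39 sin 92° = 38.98, north 39 cos 92° = -1.36
Leg 3 (S19°W, 86 mi): east 86 sin 199° = -28.00, north 86 cos 199° = -81.31
Net displacement: 75.34 east, -22.66 north. Direction back to start is (-75.34, 22.66): bearing = atan2(-75.34, 22.66) mod 360° = 286.74° ≈ 287°.

287°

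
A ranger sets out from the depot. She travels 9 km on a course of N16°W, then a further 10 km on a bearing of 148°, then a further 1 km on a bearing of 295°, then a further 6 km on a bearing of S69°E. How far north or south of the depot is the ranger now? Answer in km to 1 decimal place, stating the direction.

Leg 1 (N16°W, 9 km): east 9 sin 344° = -2.48, north 9 cos 344° = 8.65
Leg 2 (148°, 10 km): east 10 sin 148° = 5.30, north 10 cos 148° = -8.48
Leg 3 (295°, 1 km): east 1 sin 295° = -0.91, north 1 cos 295° = 0.42
Leg 4 (S69°E, 6 km): east 6 sin 111° = 5.60, north 6 cos 111° = -2.15
Net north component: -1.56 km.

1.6 km south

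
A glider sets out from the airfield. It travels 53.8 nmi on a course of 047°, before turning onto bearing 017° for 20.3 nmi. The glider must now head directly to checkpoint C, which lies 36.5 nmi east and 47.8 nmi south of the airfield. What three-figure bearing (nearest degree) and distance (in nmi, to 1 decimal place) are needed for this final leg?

185°, 104.3 nmi

Leg 1 (047°, 53.8 nmi): east 53.8 sin 47° = 39.35, north 53.8 cos 47° = 36.69
Leg 2 (017°, 20.3 nmi): east 20.3 sin 17° = 5.94, north 20.3 cos 17° = 19.41
Current position: (45.28, 56.10). Target: (36.5, -47.8). Remaining: Δeast = -8.78, Δnorth = -103.90.
Bearing = atan2(-8.78, -103.90) mod 360° = 184.83°; distance = √((-8.78)² + (-103.90)²) = 104.275 nmi.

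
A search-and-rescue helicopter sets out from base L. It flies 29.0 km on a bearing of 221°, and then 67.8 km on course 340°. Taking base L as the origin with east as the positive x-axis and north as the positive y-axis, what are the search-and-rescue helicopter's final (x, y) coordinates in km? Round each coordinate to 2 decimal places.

Leg 1 (221°, 29.0 km): east 29.0 sin 221° = -19.03, north 29.0 cos 221° = -21.89
Leg 2 (340°, 67.8 km): east 67.8 sin 340° = -23.19, north 67.8 cos 340° = 63.71
Summing: -42.21 km east, 41.82 km north → (-42.21, 41.82).

(-42.21, 41.82)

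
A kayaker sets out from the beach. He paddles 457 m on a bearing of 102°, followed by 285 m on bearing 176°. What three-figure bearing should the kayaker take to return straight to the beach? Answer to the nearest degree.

Leg 1 (102°, 457 m): east 457 sin 102° = 447.01, north 457 cos 102° = -95.02
Leg 2 (176°, 285 m): east 285 sin 176° = 19.88, north 285 cos 176° = -284.31
Net displacement: 466.89 east, -379.32 north. Direction back to start is (-466.89, 379.32): bearing = atan2(-466.89, 379.32) mod 360° = 309.09° ≈ 309°.

309°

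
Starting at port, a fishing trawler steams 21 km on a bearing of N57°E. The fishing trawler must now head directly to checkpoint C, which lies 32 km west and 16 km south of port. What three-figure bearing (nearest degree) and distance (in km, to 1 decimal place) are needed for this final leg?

241°, 56.7 km

Leg 1 (N57°E, 21 km): east 21 sin 57° = 17.61, north 21 cos 57° = 11.44
Current position: (17.61, 11.44). Target: (-32, -16). Remaining: Δeast = -49.61, Δnorth = -27.44.
Bearing = atan2(-49.61, -27.44) mod 360° = 241.06°; distance = √((-49.61)² + (-27.44)²) = 56.694 km.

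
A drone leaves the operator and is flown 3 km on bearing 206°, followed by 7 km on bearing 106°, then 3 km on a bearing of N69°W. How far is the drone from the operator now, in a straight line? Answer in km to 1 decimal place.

4.4 km

Leg 1 (206°, 3 km): east 3 sin 206° = -1.32, north 3 cos 206° = -2.70
Leg 2 (106°, 7 km): east 7 sin 106° = 6.73, north 7 cos 106° = -1.93
Leg 3 (N69°W, 3 km): east 3 sin 291° = -2.80, north 3 cos 291° = 1.08
Net: 2.61 east, -3.55 north. Distance = √((2.61)² + (-3.55)²) = 4.409 km.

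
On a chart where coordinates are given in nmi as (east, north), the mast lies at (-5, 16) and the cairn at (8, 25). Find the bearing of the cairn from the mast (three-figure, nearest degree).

Δeast = 8 − -5 = 13.00; Δnorth = 25 − 16 = 9.00.
Bearing = atan2(Δeast, Δnorth) mod 360° = 55.30° ≈ 055°.

055°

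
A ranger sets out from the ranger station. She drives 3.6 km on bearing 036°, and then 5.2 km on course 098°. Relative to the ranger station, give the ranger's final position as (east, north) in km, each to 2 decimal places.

Leg 1 (036°, 3.6 km): east 3.6 sin 36° = 2.12, north 3.6 cos 36° = 2.91
Leg 2 (098°, 5.2 km): east 5.2 sin 98° = 5.15, north 5.2 cos 98° = -0.72
Summing: 7.27 km east, 2.19 km north → (7.27, 2.19).

(7.27, 2.19)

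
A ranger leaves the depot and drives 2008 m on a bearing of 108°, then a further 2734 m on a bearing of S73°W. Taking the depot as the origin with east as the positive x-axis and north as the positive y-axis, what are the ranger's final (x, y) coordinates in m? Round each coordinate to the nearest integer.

(-705, -1420)

Leg 1 (108°, 2008 m): east 2008 sin 108° = 1909.72, north 2008 cos 108° = -620.51
Leg 2 (S73°W, 2734 m): east 2734 sin 253° = -2614.54, north 2734 cos 253° = -799.34
Summing: -704.82 m east, -1419.85 m north → (-705, -1420).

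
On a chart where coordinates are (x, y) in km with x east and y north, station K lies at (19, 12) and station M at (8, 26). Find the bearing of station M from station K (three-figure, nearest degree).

Δeast = 8 − 19 = -11.00; Δnorth = 26 − 12 = 14.00.
Bearing = atan2(Δeast, Δnorth) mod 360° = 321.84° ≈ 322°.

322°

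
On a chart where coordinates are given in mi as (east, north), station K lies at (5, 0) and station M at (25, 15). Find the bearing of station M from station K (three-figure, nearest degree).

Δeast = 25 − 5 = 20.00; Δnorth = 15 − 0 = 15.00.
Bearing = atan2(Δeast, Δnorth) mod 360° = 53.13° ≈ 053°.

053°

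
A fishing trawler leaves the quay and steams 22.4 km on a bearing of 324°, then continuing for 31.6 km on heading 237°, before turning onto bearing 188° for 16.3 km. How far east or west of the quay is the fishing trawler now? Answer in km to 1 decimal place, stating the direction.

Leg 1 (324°, 22.4 km): east 22.4 sin 324° = -13.17, north 22.4 cos 324° = 18.12
Leg 2 (237°, 31.6 km): east 31.6 sin 237° = -26.50, north 31.6 cos 237° = -17.21
Leg 3 (188°, 16.3 km): east 16.3 sin 188° = -2.27, north 16.3 cos 188° = -16.14
Net east component: -41.94 km.

41.9 km west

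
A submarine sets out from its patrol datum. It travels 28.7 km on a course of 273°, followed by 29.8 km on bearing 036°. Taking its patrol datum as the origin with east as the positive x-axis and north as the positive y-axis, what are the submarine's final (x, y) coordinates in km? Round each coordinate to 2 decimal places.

(-11.14, 25.61)

Leg 1 (273°, 28.7 km): east 28.7 sin 273° = -28.66, north 28.7 cos 273° = 1.50
Leg 2 (036°, 29.8 km): east 29.8 sin 36° = 17.52, north 29.8 cos 36° = 24.11
Summing: -11.14 km east, 25.61 km north → (-11.14, 25.61).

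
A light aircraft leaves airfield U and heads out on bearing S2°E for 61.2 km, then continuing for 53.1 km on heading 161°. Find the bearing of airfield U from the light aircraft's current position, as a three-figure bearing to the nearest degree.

Leg 1 (S2°E, 61.2 km): east 61.2 sin 178° = 2.14, north 61.2 cos 178° = -61.16
Leg 2 (161°, 53.1 km): east 53.1 sin 161° = 17.29, north 53.1 cos 161° = -50.21
Net displacement: 19.42 east, -111.37 north. Direction back to start is (-19.42, 111.37): bearing = atan2(-19.42, 111.37) mod 360° = 350.11° ≈ 350°.

350°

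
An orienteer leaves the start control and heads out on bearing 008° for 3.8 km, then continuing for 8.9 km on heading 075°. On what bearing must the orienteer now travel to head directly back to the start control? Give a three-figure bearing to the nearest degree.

236°

Leg 1 (008°, 3.8 km): east 3.8 sin 8° = 0.53, north 3.8 cos 8° = 3.76
Leg 2 (075°, 8.9 km): east 8.9 sin 75° = 8.60, north 8.9 cos 75° = 2.30
Net displacement: 9.13 east, 6.07 north. Direction back to start is (-9.13, -6.07): bearing = atan2(-9.13, -6.07) mod 360° = 236.38° ≈ 236°.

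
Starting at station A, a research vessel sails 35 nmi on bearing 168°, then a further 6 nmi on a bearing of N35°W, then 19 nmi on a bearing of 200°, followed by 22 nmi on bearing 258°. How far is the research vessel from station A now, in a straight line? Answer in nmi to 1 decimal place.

Leg 1 (168°, 35 nmi): east 35 sin 168° = 7.28, north 35 cos 168° = -34.24
Leg 2 (N35°W, 6 nmi): east 6 sin 325° = -3.44, north 6 cos 325° = 4.91
Leg 3 (200°, 19 nmi): east 19 sin 200° = -6.50, north 19 cos 200° = -17.85
Leg 4 (258°, 22 nmi): east 22 sin 258° = -21.52, north 22 cos 258° = -4.57
Net: -24.18 east, -51.75 north. Distance = √((-24.18)² + (-51.75)²) = 57.120 nmi.

57.1 nmi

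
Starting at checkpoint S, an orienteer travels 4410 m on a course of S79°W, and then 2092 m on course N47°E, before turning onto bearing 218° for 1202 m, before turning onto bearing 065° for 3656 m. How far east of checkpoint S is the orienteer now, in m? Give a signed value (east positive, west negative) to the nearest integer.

-226 m

Leg 1 (S79°W, 4410 m): east 4410 sin 259° = -4328.98, north 4410 cos 259° = -841.47
Leg 2 (N47°E, 2092 m): east 2092 sin 47° = 1529.99, north 2092 cos 47° = 1426.74
Leg 3 (218°, 1202 m): east 1202 sin 218° = -740.03, north 1202 cos 218° = -947.19
Leg 4 (065°, 3656 m): east 3656 sin 65° = 3313.46, north 3656 cos 65° = 1545.09
Net east component: -225.55 m.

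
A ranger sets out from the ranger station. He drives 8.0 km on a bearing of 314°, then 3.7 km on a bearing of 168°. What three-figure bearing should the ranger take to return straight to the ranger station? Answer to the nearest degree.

111°

Leg 1 (314°, 8.0 km): east 8.0 sin 314° = -5.75, north 8.0 cos 314° = 5.56
Leg 2 (168°, 3.7 km): east 3.7 sin 168° = 0.77, north 3.7 cos 168° = -3.62
Net displacement: -4.99 east, 1.94 north. Direction back to start is (4.99, -1.94): bearing = atan2(4.99, -1.94) mod 360° = 111.24° ≈ 111°.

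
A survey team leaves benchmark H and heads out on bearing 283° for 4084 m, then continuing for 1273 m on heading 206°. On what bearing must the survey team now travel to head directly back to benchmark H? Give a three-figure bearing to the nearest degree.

087°

Leg 1 (283°, 4084 m): east 4084 sin 283° = -3979.33, north 4084 cos 283° = 918.70
Leg 2 (206°, 1273 m): east 1273 sin 206° = -558.05, north 1273 cos 206° = -1144.16
Net displacement: -4537.37 east, -225.46 north. Direction back to start is (4537.37, 225.46): bearing = atan2(4537.37, 225.46) mod 360° = 87.16° ≈ 087°.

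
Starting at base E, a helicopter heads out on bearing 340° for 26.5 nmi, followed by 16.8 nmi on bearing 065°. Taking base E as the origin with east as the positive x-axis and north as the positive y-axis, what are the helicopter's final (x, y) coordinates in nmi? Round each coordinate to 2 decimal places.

(6.16, 32.00)

Leg 1 (340°, 26.5 nmi): east 26.5 sin 340° = -9.06, north 26.5 cos 340° = 24.90
Leg 2 (065°, 16.8 nmi): east 16.8 sin 65° = 15.23, north 16.8 cos 65° = 7.10
Summing: 6.16 nmi east, 32.00 nmi north → (6.16, 32.00).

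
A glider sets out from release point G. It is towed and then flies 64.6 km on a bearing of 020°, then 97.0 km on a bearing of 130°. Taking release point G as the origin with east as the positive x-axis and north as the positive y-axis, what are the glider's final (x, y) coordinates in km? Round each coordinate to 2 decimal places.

(96.40, -1.65)

Leg 1 (020°, 64.6 km): east 64.6 sin 20° = 22.09, north 64.6 cos 20° = 60.70
Leg 2 (130°, 97.0 km): east 97.0 sin 130° = 74.31, north 97.0 cos 130° = -62.35
Summing: 96.40 km east, -1.65 km north → (96.40, -1.65).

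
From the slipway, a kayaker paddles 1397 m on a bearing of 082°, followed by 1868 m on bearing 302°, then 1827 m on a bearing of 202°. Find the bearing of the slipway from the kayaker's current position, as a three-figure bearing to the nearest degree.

Leg 1 (082°, 1397 m): east 1397 sin 82° = 1383.40, north 1397 cos 82° = 194.42
Leg 2 (302°, 1868 m): east 1868 sin 302° = -1584.15, north 1868 cos 302° = 989.89
Leg 3 (202°, 1827 m): east 1827 sin 202° = -684.41, north 1827 cos 202° = -1693.96
Net displacement: -885.16 east, -509.65 north. Direction back to start is (885.16, 509.65): bearing = atan2(885.16, 509.65) mod 360° = 60.07° ≈ 060°.

060°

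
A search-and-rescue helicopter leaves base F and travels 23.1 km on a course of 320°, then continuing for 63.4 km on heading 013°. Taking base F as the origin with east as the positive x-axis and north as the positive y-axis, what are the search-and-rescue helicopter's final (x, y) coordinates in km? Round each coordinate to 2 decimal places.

(-0.59, 79.47)

Leg 1 (320°, 23.1 km): east 23.1 sin 320° = -14.85, north 23.1 cos 320° = 17.70
Leg 2 (013°, 63.4 km): east 63.4 sin 13° = 14.26, north 63.4 cos 13° = 61.78
Summing: -0.59 km east, 79.47 km north → (-0.59, 79.47).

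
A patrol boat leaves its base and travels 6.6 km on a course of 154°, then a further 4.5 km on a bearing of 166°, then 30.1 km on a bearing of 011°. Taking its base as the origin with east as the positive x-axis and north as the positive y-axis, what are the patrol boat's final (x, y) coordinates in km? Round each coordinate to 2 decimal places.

(9.73, 19.25)

Leg 1 (154°, 6.6 km): east 6.6 sin 154° = 2.89, north 6.6 cos 154° = -5.93
Leg 2 (166°, 4.5 km): east 4.5 sin 166° = 1.09, north 4.5 cos 166° = -4.37
Leg 3 (011°, 30.1 km): east 30.1 sin 11° = 5.74, north 30.1 cos 11° = 29.55
Summing: 9.73 km east, 19.25 km north → (9.73, 19.25).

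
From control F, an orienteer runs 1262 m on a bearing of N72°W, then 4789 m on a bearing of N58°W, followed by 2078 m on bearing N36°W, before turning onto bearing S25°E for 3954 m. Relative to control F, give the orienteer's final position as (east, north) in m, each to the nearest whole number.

(-4812, 1025)

Leg 1 (N72°W, 1262 m): east 1262 sin 288° = -1200.23, north 1262 cos 288° = 389.98
Leg 2 (N58°W, 4789 m): east 4789 sin 302° = -4061.30, north 4789 cos 302° = 2537.78
Leg 3 (N36°W, 2078 m): east 2078 sin 324° = -1221.42, north 2078 cos 324° = 1681.14
Leg 4 (S25°E, 3954 m): east 3954 sin 155° = 1671.03, north 3954 cos 155° = -3583.54
Summing: -4811.92 m east, 1025.36 m north → (-4812, 1025).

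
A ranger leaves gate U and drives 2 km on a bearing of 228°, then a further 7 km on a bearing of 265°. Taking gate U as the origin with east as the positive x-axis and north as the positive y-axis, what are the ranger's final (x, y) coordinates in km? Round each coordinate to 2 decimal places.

Leg 1 (228°, 2 km): east 2 sin 228° = -1.49, north 2 cos 228° = -1.34
Leg 2 (265°, 7 km): east 7 sin 265° = -6.97, north 7 cos 265° = -0.61
Summing: -8.46 km east, -1.95 km north → (-8.46, -1.95).

(-8.46, -1.95)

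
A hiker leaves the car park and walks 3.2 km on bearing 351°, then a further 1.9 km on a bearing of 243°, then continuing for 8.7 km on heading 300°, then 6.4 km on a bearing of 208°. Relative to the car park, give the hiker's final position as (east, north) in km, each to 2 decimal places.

(-12.73, 1.00)

Leg 1 (351°, 3.2 km): east 3.2 sin 351° = -0.50, north 3.2 cos 351° = 3.16
Leg 2 (243°, 1.9 km): east 1.9 sin 243° = -1.69, north 1.9 cos 243° = -0.86
Leg 3 (300°, 8.7 km): east 8.7 sin 300° = -7.53, north 8.7 cos 300° = 4.35
Leg 4 (208°, 6.4 km): east 6.4 sin 208° = -3.00, north 6.4 cos 208° = -5.65
Summing: -12.73 km east, 1.00 km north → (-12.73, 1.00).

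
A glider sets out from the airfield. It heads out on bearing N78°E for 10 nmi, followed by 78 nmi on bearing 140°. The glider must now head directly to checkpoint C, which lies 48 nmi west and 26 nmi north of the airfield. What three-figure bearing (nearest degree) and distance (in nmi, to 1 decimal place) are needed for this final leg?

Leg 1 (N78°E, 10 nmi): east 10 sin 78° = 9.78, north 10 cos 78° = 2.08
Leg 2 (140°, 78 nmi): east 78 sin 140° = 50.14, north 78 cos 140° = -59.75
Current position: (59.92, -57.67). Target: (-48, 26). Remaining: Δeast = -107.92, Δnorth = 83.67.
Bearing = atan2(-107.92, 83.67) mod 360° = 307.79°; distance = √((-107.92)² + (83.67)²) = 136.556 nmi.

308°, 136.6 nmi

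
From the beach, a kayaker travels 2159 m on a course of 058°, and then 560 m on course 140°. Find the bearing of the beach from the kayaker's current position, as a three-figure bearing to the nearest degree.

Leg 1 (058°, 2159 m): east 2159 sin 58° = 1830.94, north 2159 cos 58° = 1144.10
Leg 2 (140°, 560 m): east 560 sin 140° = 359.96, north 560 cos 140° = -428.98
Net displacement: 2190.90 east, 715.11 north. Direction back to start is (-2190.90, -715.11): bearing = atan2(-2190.90, -715.11) mod 360° = 251.92° ≈ 252°.

252°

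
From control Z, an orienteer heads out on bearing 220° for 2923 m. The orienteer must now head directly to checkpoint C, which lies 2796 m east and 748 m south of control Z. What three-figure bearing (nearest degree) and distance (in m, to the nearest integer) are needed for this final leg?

072°, 4907 m

Leg 1 (220°, 2923 m): east 2923 sin 220° = -1878.87, north 2923 cos 220° = -2239.15
Current position: (-1878.87, -2239.15). Target: (2796, -748). Remaining: Δeast = 4674.87, Δnorth = 1491.15.
Bearing = atan2(4674.87, 1491.15) mod 360° = 72.31°; distance = √((4674.87)² + (1491.15)²) = 4906.925 m.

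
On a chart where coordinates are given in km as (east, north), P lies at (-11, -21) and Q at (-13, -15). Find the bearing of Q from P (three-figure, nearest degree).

342°

Δeast = -13 − -11 = -2.00; Δnorth = -15 − -21 = 6.00.
Bearing = atan2(Δeast, Δnorth) mod 360° = 341.57° ≈ 342°.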